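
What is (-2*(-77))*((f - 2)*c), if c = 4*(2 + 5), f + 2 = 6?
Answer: 8624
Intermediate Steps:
f = 4 (f = -2 + 6 = 4)
c = 28 (c = 4*7 = 28)
(-2*(-77))*((f - 2)*c) = (-2*(-77))*((4 - 2)*28) = 154*(2*28) = 154*56 = 8624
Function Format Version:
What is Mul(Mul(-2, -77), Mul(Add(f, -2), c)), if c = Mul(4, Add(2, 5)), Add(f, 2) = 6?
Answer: 8624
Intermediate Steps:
f = 4 (f = Add(-2, 6) = 4)
c = 28 (c = Mul(4, 7) = 28)
Mul(Mul(-2, -77), Mul(Add(f, -2), c)) = Mul(Mul(-2, -77), Mul(Add(4, -2), 28)) = Mul(154, Mul(2, 28)) = Mul(154, 56) = 8624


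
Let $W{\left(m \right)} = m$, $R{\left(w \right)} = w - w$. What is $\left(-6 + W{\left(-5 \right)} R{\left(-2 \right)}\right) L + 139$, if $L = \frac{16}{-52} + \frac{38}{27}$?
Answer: $\frac{15491}{117} \approx 132.4$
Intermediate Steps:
$R{\left(w \right)} = 0$
$L = \frac{386}{351}$ ($L = 16 \left(- \frac{1}{52}\right) + 38 \cdot \frac{1}{27} = - \frac{4}{13} + \frac{38}{27} = \frac{386}{351} \approx 1.0997$)
$\left(-6 + W{\left(-5 \right)} R{\left(-2 \right)}\right) L + 139 = \left(-6 - 0\right) \frac{386}{351} + 139 = \left(-6 + 0\right) \frac{386}{351} + 139 = \left(-6\right) \frac{386}{351} + 139 = - \frac{772}{117} + 139 = \frac{15491}{117}$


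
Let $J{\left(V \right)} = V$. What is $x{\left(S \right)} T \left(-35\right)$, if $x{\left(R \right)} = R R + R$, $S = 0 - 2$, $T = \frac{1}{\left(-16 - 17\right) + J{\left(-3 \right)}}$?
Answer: $\frac{35}{18} \approx 1.9444$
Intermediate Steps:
$T = - \frac{1}{36}$ ($T = \frac{1}{\left(-16 - 17\right) - 3} = \frac{1}{-33 - 3} = \frac{1}{-36} = - \frac{1}{36} \approx -0.027778$)
$S = -2$ ($S = 0 - 2 = -2$)
$x{\left(R \right)} = R + R^{2}$ ($x{\left(R \right)} = R^{2} + R = R + R^{2}$)
$x{\left(S \right)} T \left(-35\right) = - 2 \left(1 - 2\right) \left(- \frac{1}{36}\right) \left(-35\right) = \left(-2\right) \left(-1\right) \left(- \frac{1}{36}\right) \left(-35\right) = 2 \left(- \frac{1}{36}\right) \left(-35\right) = \left(- \frac{1}{18}\right) \left(-35\right) = \frac{35}{18}$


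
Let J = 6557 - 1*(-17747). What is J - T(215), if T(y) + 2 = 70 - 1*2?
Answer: 24238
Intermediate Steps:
T(y) = 66 (T(y) = -2 + (70 - 1*2) = -2 + (70 - 2) = -2 + 68 = 66)
J = 24304 (J = 6557 + 17747 = 24304)
J - T(215) = 24304 - 1*66 = 24304 - 66 = 24238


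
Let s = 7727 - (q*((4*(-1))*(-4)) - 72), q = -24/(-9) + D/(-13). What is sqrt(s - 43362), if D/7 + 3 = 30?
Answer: I*sqrt(53802411)/39 ≈ 188.08*I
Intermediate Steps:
D = 189 (D = -21 + 7*30 = -21 + 210 = 189)
q = -463/39 (q = -24/(-9) + 189/(-13) = -24*(-1/9) + 189*(-1/13) = 8/3 - 189/13 = -463/39 ≈ -11.872)
s = 311569/39 (s = 7727 - (-463*4*(-1)*(-4)/39 - 72) = 7727 - (-(-1852)*(-4)/39 - 72) = 7727 - (-463/39*16 - 72) = 7727 - (-7408/39 - 72) = 7727 - 1*(-10216/39) = 7727 + 10216/39 = 311569/39 ≈ 7988.9)
sqrt(s - 43362) = sqrt(311569/39 - 43362) = sqrt(-1379549/39) = I*sqrt(53802411)/39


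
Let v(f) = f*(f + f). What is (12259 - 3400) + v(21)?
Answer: 9741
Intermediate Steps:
v(f) = 2*f² (v(f) = f*(2*f) = 2*f²)
(12259 - 3400) + v(21) = (12259 - 3400) + 2*21² = 8859 + 2*441 = 8859 + 882 = 9741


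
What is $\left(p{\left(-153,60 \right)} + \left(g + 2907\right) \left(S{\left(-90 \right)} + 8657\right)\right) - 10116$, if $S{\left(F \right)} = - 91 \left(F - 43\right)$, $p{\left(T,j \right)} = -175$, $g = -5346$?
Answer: $-50643931$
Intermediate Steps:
$S{\left(F \right)} = 3913 - 91 F$ ($S{\left(F \right)} = - 91 \left(-43 + F\right) = 3913 - 91 F$)
$\left(p{\left(-153,60 \right)} + \left(g + 2907\right) \left(S{\left(-90 \right)} + 8657\right)\right) - 10116 = \left(-175 + \left(-5346 + 2907\right) \left(\left(3913 - -8190\right) + 8657\right)\right) - 10116 = \left(-175 - 2439 \left(\left(3913 + 8190\right) + 8657\right)\right) - 10116 = \left(-175 - 2439 \left(12103 + 8657\right)\right) - 10116 = \left(-175 - 50633640\right) - 10116 = -50633815 - 10116 = -50643931$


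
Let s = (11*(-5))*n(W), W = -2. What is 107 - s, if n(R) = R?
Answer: -3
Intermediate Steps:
s = 110 (s = (11*(-5))*(-2) = -55*(-2) = 110)
107 - s = 107 - 1*110 = 107 - 110 = -3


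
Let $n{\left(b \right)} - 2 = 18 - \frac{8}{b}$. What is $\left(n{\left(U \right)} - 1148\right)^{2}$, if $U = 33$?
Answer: $\frac{1386221824}{1089} \approx 1.2729 \cdot 10^{6}$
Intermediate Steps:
$n{\left(b \right)} = 20 - \frac{8}{b}$ ($n{\left(b \right)} = 2 + \left(18 - \frac{8}{b}\right) = 20 - \frac{8}{b}$)
$\left(n{\left(U \right)} - 1148\right)^{2} = \left(\left(20 - \frac{8}{33}\right) - 1148\right)^{2} = \left(\frac{652}{33} - 1148\right)^{2} = \left(- \frac{37232}{33}\right)^{2} = \frac{1386221824}{1089}$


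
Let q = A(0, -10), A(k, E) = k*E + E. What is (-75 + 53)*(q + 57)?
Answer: -1034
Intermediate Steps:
A(k, E) = E + E*k (A(k, E) = E*k + E = E + E*k)
q = -10 (q = -10*(1 + 0) = -10*1 = -10)
(-75 + 53)*(q + 57) = (-75 + 53)*(-10 + 57) = -22*47 = -1034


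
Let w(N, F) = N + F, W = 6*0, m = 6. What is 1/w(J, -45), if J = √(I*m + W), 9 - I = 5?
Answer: -15/667 - 2*√6/2001 ≈ -0.024937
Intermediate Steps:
I = 4 (I = 9 - 1*5 = 9 - 5 = 4)
W = 0
J = 2*√6 (J = √(4*6 + 0) = √(24 + 0) = √24 = 2*√6 ≈ 4.8990)
w(N, F) = F + N
1/w(J, -45) = 1/(-45 + 2*√6)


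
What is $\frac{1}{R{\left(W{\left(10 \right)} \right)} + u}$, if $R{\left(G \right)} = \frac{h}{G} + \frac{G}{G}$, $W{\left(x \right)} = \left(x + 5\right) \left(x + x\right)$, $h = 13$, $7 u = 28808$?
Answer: $\frac{2100}{8644591} \approx 0.00024293$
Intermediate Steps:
$u = \frac{28808}{7}$ ($u = \frac{1}{7} \cdot 28808 = \frac{28808}{7} \approx 4115.4$)
$W{\left(x \right)} = 2 x \left(5 + x\right)$ ($W{\left(x \right)} = \left(5 + x\right) 2 x = 2 x \left(5 + x\right)$)
$R{\left(G \right)} = 1 + \frac{13}{G}$ ($R{\left(G \right)} = \frac{13}{G} + \frac{G}{G} = \frac{13}{G} + 1 = 1 + \frac{13}{G}$)
$\frac{1}{R{\left(W{\left(10 \right)} \right)} + u} = \frac{1}{\frac{13 + 2 \cdot 10 \left(5 + 10\right)}{2 \cdot 10 \left(5 + 10\right)} + \frac{28808}{7}} = \frac{1}{\frac{13 + 2 \cdot 10 \cdot 15}{2 \cdot 10 \cdot 15} + \frac{28808}{7}} = \frac{1}{\frac{13 + 300}{300} + \frac{28808}{7}} = \frac{1}{\frac{1}{300} \cdot 313 + \frac{28808}{7}} = \frac{1}{\frac{313}{300} + \frac{28808}{7}} = \frac{1}{\frac{8644591}{2100}} = \frac{2100}{8644591}$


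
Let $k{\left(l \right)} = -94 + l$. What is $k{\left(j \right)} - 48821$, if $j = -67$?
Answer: $-48982$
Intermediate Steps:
$k{\left(j \right)} - 48821 = \left(-94 - 67\right) - 48821 = -161 - 48821 = -48982$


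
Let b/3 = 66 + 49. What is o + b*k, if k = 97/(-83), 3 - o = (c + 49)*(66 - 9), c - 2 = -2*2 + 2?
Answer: -265035/83 ≈ -3193.2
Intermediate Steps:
b = 345 (b = 3*(66 + 49) = 3*115 = 345)
c = 0 (c = 2 + (-2*2 + 2) = 2 + (-4 + 2) = 2 - 2 = 0)
o = -2790 (o = 3 - (0 + 49)*(66 - 9) = 3 - 49*57 = 3 - 1*2793 = 3 - 2793 = -2790)
k = -97/83 (k = 97*(-1/83) = -97/83 ≈ -1.1687)
o + b*k = -2790 + 345*(-97/83) = -2790 - 33465/83 = -265035/83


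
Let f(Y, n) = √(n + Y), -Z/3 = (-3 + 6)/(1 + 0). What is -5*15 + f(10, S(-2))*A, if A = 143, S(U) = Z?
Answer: 68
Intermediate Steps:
Z = -9 (Z = -3*(-3 + 6)/(1 + 0) = -9/1 = -9 ≈ -9.0000)
S(U) = -9
f(Y, n) = √(Y + n)
-5*15 + f(10, S(-2))*A = -5*15 + √(10 - 9)*143 = -75 + √1*143 = -75 + 1*143 = -75 + 143 = 68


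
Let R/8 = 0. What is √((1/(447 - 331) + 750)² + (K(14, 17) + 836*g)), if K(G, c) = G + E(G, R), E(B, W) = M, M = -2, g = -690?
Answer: I*√192623567/116 ≈ 119.65*I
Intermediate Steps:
R = 0 (R = 8*0 = 0)
E(B, W) = -2
K(G, c) = -2 + G (K(G, c) = G - 2 = -2 + G)
√((1/(447 - 331) + 750)² + (K(14, 17) + 836*g)) = √((1/(447 - 331) + 750)² + ((-2 + 14) + 836*(-690))) = √((1/116 + 750)² + (12 - 576840)) = √((1/116 + 750)² - 576828) = √((87001/116)² - 576828) = √(7569174001/13456 - 576828) = √(-192623567/13456) = I*√192623567/116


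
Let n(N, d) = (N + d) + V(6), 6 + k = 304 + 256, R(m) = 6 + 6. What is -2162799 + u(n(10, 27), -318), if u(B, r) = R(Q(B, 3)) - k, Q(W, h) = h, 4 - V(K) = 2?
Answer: -2163341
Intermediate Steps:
V(K) = 2 (V(K) = 4 - 1*2 = 4 - 2 = 2)
R(m) = 12
k = 554 (k = -6 + (304 + 256) = -6 + 560 = 554)
n(N, d) = 2 + N + d (n(N, d) = (N + d) + 2 = 2 + N + d)
u(B, r) = -542 (u(B, r) = 12 - 1*554 = 12 - 554 = -542)
-2162799 + u(n(10, 27), -318) = -2162799 - 542 = -2163341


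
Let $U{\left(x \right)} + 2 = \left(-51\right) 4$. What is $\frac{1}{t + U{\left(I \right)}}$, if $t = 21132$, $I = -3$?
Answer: $\frac{1}{20926} \approx 4.7787 \cdot 10^{-5}$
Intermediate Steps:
$U{\left(x \right)} = -206$ ($U{\left(x \right)} = -2 - 204 = -206$)
$\frac{1}{t + U{\left(I \right)}} = \frac{1}{21132 - 206} = \frac{1}{20926}$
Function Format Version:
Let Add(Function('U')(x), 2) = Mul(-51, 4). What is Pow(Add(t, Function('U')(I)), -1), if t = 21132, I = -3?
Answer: Rational(1, 20926) ≈ 4.7787e-5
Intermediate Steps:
Function('U')(x) = -206 (Function('U')(x) = Add(-2, Mul(-51, 4)) = Add(-2, -204) = -206)
Pow(Add(t, Function('U')(I)), -1) = Pow(Add(21132, -206), -1) = Pow(20926, -1) = Rational(1, 20926)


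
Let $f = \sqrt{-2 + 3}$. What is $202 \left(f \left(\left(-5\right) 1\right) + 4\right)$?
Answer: $-202$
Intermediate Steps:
$f = 1$ ($f = \sqrt{1} = 1$)
$202 \left(f \left(\left(-5\right) 1\right) + 4\right) = 202 \left(1 \left(\left(-5\right) 1\right) + 4\right) = 202 \left(1 \left(-5\right) + 4\right) = 202 \left(-5 + 4\right) = 202 \left(-1\right) = -202$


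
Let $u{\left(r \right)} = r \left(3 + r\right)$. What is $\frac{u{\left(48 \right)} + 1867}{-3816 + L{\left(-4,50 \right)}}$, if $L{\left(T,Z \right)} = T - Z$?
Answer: $- \frac{863}{774} \approx -1.115$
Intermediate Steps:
$\frac{u{\left(48 \right)} + 1867}{-3816 + L{\left(-4,50 \right)}} = \frac{48 \left(3 + 48\right) + 1867}{-3816 - 54} = \frac{48 \cdot 51 + 1867}{-3816 - 54} = \frac{2448 + 1867}{-3816 - 54} = \frac{4315}{-3870} = 4315 \left(- \frac{1}{3870}\right) = - \frac{863}{774}$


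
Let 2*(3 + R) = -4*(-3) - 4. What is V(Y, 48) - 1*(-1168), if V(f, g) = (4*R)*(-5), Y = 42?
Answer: 1148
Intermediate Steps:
R = 1 (R = -3 + (-4*(-3) - 4)/2 = -3 + (12 - 4)/2 = -3 + (1/2)*8 = -3 + 4 = 1)
V(f, g) = -20 (V(f, g) = (4*1)*(-5) = 4*(-5) = -20)
V(Y, 48) - 1*(-1168) = -20 - 1*(-1168) = -20 + 1168 = 1148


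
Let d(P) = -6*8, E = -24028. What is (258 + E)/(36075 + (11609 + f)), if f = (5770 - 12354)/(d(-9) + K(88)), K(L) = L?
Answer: -118850/237597 ≈ -0.50022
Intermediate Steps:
d(P) = -48
f = -823/5 (f = (5770 - 12354)/(-48 + 88) = -6584/40 = -6584*1/40 = -823/5 ≈ -164.60)
(258 + E)/(36075 + (11609 + f)) = (258 - 24028)/(36075 + (11609 - 823/5)) = -23770/(36075 + 57222/5) = -23770/237597/5 = -23770*5/237597 = -118850/237597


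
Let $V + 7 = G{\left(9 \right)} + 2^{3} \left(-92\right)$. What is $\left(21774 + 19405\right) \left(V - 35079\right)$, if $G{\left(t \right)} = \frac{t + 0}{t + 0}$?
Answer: $-1475072959$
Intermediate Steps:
$G{\left(t \right)} = 1$ ($G{\left(t \right)} = \frac{t}{t} = 1$)
$V = -742$ ($V = -7 + \left(1 + 2^{3} \left(-92\right)\right) = -7 + \left(1 + 8 \left(-92\right)\right) = -7 + \left(1 - 736\right) = -7 - 735 = -742$)
$\left(21774 + 19405\right) \left(V - 35079\right) = \left(21774 + 19405\right) \left(-742 - 35079\right) = 41179 \left(-35821\right) = -1475072959$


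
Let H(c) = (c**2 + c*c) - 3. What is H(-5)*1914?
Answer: 89958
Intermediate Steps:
H(c) = -3 + 2*c**2 (H(c) = (c**2 + c**2) - 3 = 2*c**2 - 3 = -3 + 2*c**2)
H(-5)*1914 = (-3 + 2*(-5)**2)*1914 = (-3 + 2*25)*1914 = (-3 + 50)*1914 = 47*1914 = 89958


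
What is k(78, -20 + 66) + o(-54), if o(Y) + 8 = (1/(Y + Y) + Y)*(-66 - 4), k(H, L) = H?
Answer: 207935/54 ≈ 3850.6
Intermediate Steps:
o(Y) = -8 - 70*Y - 35/Y (o(Y) = -8 + (1/(Y + Y) + Y)*(-66 - 4) = -8 + (1/(2*Y) + Y)*(-70) = -8 + (Y + 1/(2*Y))*(-70) = -8 + (-70*Y - 35/Y) = -8 - 70*Y - 35/Y)
k(78, -20 + 66) + o(-54) = 78 + (-8 - 70*(-54) - 35/(-54)) = 78 + (-8 + 3780 - 35*(-1/54)) = 78 + (-8 + 3780 + 35/54) = 78 + 203723/54 = 207935/54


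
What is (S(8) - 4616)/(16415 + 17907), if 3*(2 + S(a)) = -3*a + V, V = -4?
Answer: -6941/51483 ≈ -0.13482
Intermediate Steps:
S(a) = -10/3 - a (S(a) = -2 + (-3*a - 4)/3 = -2 + (-4 - 3*a)/3 = -2 + (-4/3 - a) = -10/3 - a)
(S(8) - 4616)/(16415 + 17907) = ((-10/3 - 1*8) - 4616)/(16415 + 17907) = ((-10/3 - 8) - 4616)/34322 = (-34/3 - 4616)*(1/34322) = -13882/3*1/34322 = -6941/51483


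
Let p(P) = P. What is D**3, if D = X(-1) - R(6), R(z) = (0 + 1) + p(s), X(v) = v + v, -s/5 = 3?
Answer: 1728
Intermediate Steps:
s = -15 (s = -5*3 = -15)
X(v) = 2*v
R(z) = -14 (R(z) = (0 + 1) - 15 = 1 - 15 = -14)
D = 12 (D = 2*(-1) - 1*(-14) = -2 + 14 = 12)
D**3 = 12**3 = 1728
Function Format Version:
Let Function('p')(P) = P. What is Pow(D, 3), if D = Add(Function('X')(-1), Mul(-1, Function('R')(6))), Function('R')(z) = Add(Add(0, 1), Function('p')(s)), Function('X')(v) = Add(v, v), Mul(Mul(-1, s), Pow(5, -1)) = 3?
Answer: 1728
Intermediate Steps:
s = -15 (s = Mul(-5, 3) = -15)
Function('X')(v) = Mul(2, v)
Function('R')(z) = -14 (Function('R')(z) = Add(Add(0, 1), -15) = Add(1, -15) = -14)
D = 12 (D = Add(Mul(2, -1), Mul(-1, -14)) = Add(-2, 14) = 12)
Pow(D, 3) = Pow(12, 3) = 1728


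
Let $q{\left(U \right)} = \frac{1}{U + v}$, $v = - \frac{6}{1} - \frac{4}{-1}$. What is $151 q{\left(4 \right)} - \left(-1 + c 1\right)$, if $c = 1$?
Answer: $\frac{151}{2} \approx 75.5$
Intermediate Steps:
$v = -2$ ($v = \left(-6\right) 1 - -4 = -6 + 4 = -2$)
$q{\left(U \right)} = \frac{1}{-2 + U}$ ($q{\left(U \right)} = \frac{1}{U - 2} = \frac{1}{-2 + U}$)
$151 q{\left(4 \right)} - \left(-1 + c 1\right) = \frac{151}{-2 + 4} - \left(-1 + 1 \cdot 1\right) = \frac{151}{2} - \left(-1 + 1\right) = 151 \cdot \frac{1}{2} - 0 = \frac{151}{2} + 0 = \frac{151}{2}$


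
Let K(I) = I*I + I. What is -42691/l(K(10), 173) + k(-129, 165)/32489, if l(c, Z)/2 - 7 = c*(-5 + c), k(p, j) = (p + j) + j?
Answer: -1382341985/750950746 ≈ -1.8408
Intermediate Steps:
k(p, j) = p + 2*j (k(p, j) = (j + p) + j = p + 2*j)
K(I) = I + I² (K(I) = I² + I = I + I²)
l(c, Z) = 14 + 2*c*(-5 + c) (l(c, Z) = 14 + 2*(c*(-5 + c)) = 14 + 2*c*(-5 + c))
-42691/l(K(10), 173) + k(-129, 165)/32489 = -42691/(14 - 100*(1 + 10) + 2*(10*(1 + 10))²) + (-129 + 2*165)/32489 = -42691/(14 - 100*11 + 2*(10*11)²) + (-129 + 330)*(1/32489) = -42691/(14 - 10*110 + 2*110²) + 201*(1/32489) = -42691/(14 - 1100 + 2*12100) + 201/32489 = -42691/(14 - 1100 + 24200) + 201/32489 = -42691/23114 + 201/32489 = -1382341985/750950746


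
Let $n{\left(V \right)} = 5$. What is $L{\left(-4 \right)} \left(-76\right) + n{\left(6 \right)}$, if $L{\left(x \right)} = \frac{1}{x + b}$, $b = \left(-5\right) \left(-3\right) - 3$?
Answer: $- \frac{9}{2} \approx -4.5$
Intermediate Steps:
$b = 12$ ($b = 15 - 3 = 12$)
$L{\left(x \right)} = \frac{1}{12 + x}$ ($L{\left(x \right)} = \frac{1}{x + 12} = \frac{1}{12 + x}$)
$L{\left(-4 \right)} \left(-76\right) + n{\left(6 \right)} = \frac{1}{12 - 4} \left(-76\right) + 5 = \frac{1}{8} \left(-76\right) + 5 = - \frac{19}{2} + 5 = - \frac{9}{2}$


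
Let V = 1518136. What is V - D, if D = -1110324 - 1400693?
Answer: 4029153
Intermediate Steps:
D = -2511017
V - D = 1518136 - 1*(-2511017) = 1518136 + 2511017 = 4029153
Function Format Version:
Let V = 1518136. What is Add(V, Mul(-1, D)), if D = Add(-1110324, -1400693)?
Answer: 4029153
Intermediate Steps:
D = -2511017
Add(V, Mul(-1, D)) = Add(1518136, Mul(-1, -2511017)) = Add(1518136, 2511017) = 4029153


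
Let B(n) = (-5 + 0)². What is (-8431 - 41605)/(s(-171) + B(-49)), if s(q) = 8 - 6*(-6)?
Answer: -50036/69 ≈ -725.16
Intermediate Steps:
s(q) = 44 (s(q) = 8 + 36 = 44)
B(n) = 25 (B(n) = (-5)² = 25)
(-8431 - 41605)/(s(-171) + B(-49)) = (-8431 - 41605)/(44 + 25) = -50036/69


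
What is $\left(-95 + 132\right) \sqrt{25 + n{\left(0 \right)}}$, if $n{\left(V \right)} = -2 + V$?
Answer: $37 \sqrt{23} \approx 177.45$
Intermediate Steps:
$\left(-95 + 132\right) \sqrt{25 + n{\left(0 \right)}} = \left(-95 + 132\right) \sqrt{25 + \left(-2 + 0\right)} = 37 \sqrt{25 - 2} = 37 \sqrt{23}$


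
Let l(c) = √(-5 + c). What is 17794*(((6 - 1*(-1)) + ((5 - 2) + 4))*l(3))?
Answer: 249116*I*√2 ≈ 3.523e+5*I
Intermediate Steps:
17794*(((6 - 1*(-1)) + ((5 - 2) + 4))*l(3)) = 17794*(((6 - 1*(-1)) + ((5 - 2) + 4))*√(-5 + 3)) = 17794*(((6 + 1) + (3 + 4))*√(-2)) = 17794*((7 + 7)*(I*√2)) = 17794*(14*(I*√2)) = 17794*(14*I*√2) = 249116*I*√2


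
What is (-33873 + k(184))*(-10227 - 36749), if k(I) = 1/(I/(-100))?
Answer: 36598602304/23 ≈ 1.5912e+9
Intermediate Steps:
k(I) = -100/I (k(I) = 1/(I*(-1/100)) = 1/(-I/100) = -100/I)
(-33873 + k(184))*(-10227 - 36749) = (-33873 - 100/184)*(-10227 - 36749) = (-33873 - 100*1/184)*(-46976) = (-33873 - 25/46)*(-46976) = -1558183/46*(-46976) = 36598602304/23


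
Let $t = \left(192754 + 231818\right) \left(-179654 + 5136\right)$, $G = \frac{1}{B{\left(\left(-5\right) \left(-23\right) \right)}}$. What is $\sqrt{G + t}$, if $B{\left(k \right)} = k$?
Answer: $\frac{i \sqrt{979912409514485}}{115} \approx 2.7221 \cdot 10^{5} i$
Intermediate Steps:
$G = \frac{1}{115}$ ($G = \frac{1}{\left(-5\right) \left(-23\right)} = \frac{1}{115} \approx 0.0086956$)
$t = -74095456296$ ($t = 424572 \left(-174518\right) = -74095456296$)
$\sqrt{G + t} = \sqrt{\frac{1}{115} - 74095456296} = \sqrt{- \frac{8520977474039}{115}} = \frac{i \sqrt{979912409514485}}{115}$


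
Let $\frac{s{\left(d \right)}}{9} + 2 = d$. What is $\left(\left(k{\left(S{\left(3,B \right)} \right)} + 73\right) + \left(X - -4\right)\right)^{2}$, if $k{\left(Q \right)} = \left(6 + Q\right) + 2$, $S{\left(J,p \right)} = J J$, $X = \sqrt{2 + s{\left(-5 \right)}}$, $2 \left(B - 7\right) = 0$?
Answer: $\left(94 + i \sqrt{61}\right)^{2} \approx 8775.0 + 1468.3 i$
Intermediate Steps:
$B = 7$ ($B = 7 + \frac{1}{2} \cdot 0 = 7 + 0 = 7$)
$s{\left(d \right)} = -18 + 9 d$
$X = i \sqrt{61}$ ($X = \sqrt{2 + \left(-18 + 9 \left(-5\right)\right)} = \sqrt{2 - 63} = \sqrt{-61} = i \sqrt{61} \approx 7.8102 i$)
$S{\left(J,p \right)} = J^{2}$
$k{\left(Q \right)} = 8 + Q$
$\left(\left(k{\left(S{\left(3,B \right)} \right)} + 73\right) + \left(X - -4\right)\right)^{2} = \left(\left(\left(8 + 3^{2}\right) + 73\right) + \left(i \sqrt{61} - -4\right)\right)^{2} = \left(\left(\left(8 + 9\right) + 73\right) + \left(i \sqrt{61} + 4\right)\right)^{2} = \left(\left(17 + 73\right) + \left(4 + i \sqrt{61}\right)\right)^{2} = \left(90 + \left(4 + i \sqrt{61}\right)\right)^{2} = \left(94 + i \sqrt{61}\right)^{2}$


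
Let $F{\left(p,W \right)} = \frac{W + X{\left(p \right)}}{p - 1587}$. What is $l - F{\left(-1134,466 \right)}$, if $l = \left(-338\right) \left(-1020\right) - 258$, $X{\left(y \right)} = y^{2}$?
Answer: $\frac{938676364}{2721} \approx 3.4498 \cdot 10^{5}$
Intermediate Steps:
$F{\left(p,W \right)} = \frac{W + p^{2}}{-1587 + p}$ ($F{\left(p,W \right)} = \frac{W + p^{2}}{p - 1587} = \frac{W + p^{2}}{-1587 + p}$)
$l = 344502$ ($l = 344760 - 258 = 344502$)
$l - F{\left(-1134,466 \right)} = 344502 - \frac{466 + \left(-1134\right)^{2}}{-1587 - 1134} = 344502 - \frac{466 + 1285956}{-2721} = 344502 - \left(- \frac{1}{2721}\right) 1286422 = 344502 - - \frac{1286422}{2721} = 344502 + \frac{1286422}{2721} = \frac{938676364}{2721}$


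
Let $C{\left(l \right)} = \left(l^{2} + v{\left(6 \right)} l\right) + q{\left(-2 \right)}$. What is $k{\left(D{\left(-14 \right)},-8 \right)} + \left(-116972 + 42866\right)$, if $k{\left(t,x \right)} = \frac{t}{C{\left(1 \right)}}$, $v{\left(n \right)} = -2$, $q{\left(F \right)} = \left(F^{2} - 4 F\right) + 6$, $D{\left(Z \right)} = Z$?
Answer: $- \frac{1259816}{17} \approx -74107.0$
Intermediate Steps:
$q{\left(F \right)} = 6 + F^{2} - 4 F$
$C{\left(l \right)} = 18 + l^{2} - 2 l$ ($C{\left(l \right)} = \left(l^{2} - 2 l\right) + \left(6 + \left(-2\right)^{2} - -8\right) = \left(l^{2} - 2 l\right) + \left(6 + 4 + 8\right) = \left(l^{2} - 2 l\right) + 18 = 18 + l^{2} - 2 l$)
$k{\left(t,x \right)} = \frac{t}{17}$ ($k{\left(t,x \right)} = \frac{t}{18 + 1^{2} - 2} = \frac{t}{18 + 1 - 2} = \frac{t}{17}$)
$k{\left(D{\left(-14 \right)},-8 \right)} + \left(-116972 + 42866\right) = \frac{1}{17} \left(-14\right) + \left(-116972 + 42866\right) = - \frac{14}{17} - 74106 = - \frac{1259816}{17}$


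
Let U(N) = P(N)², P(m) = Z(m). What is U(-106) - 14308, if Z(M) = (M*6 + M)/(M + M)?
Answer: -57183/4 ≈ -14296.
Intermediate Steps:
Z(M) = 7/2 (Z(M) = (6*M + M)/((2*M)) = (7*M)*(1/(2*M)) = 7/2)
P(m) = 7/2
U(N) = 49/4 (U(N) = (7/2)² = 49/4)
U(-106) - 14308 = 49/4 - 14308 = -57183/4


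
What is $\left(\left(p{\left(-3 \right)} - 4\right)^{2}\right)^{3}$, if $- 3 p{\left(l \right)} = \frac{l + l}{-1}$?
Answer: $46656$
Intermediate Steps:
$p{\left(l \right)} = \frac{2 l}{3}$ ($p{\left(l \right)} = - \frac{\left(l + l\right) \frac{1}{-1}}{3} = - \frac{2 l \left(-1\right)}{3} = - \frac{\left(-2\right) l}{3} = \frac{2 l}{3}$)
$\left(\left(p{\left(-3 \right)} - 4\right)^{2}\right)^{3} = \left(\left(\frac{2}{3} \left(-3\right) - 4\right)^{2}\right)^{3} = \left(\left(-2 - 4\right)^{2}\right)^{3} = \left(\left(-6\right)^{2}\right)^{3} = 36^{3} = 46656$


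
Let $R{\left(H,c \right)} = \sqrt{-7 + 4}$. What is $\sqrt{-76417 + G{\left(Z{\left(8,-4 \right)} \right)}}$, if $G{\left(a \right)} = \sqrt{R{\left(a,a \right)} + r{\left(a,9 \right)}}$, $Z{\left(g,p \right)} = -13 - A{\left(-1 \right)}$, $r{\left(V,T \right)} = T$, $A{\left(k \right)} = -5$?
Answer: $\sqrt{-76417 + \sqrt{9 + i \sqrt{3}}} \approx 0.0005 + 276.43 i$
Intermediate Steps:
$R{\left(H,c \right)} = i \sqrt{3}$ ($R{\left(H,c \right)} = \sqrt{-3} = i \sqrt{3}$)
$Z{\left(g,p \right)} = -8$ ($Z{\left(g,p \right)} = -13 - -5 = -13 + 5 = -8$)
$G{\left(a \right)} = \sqrt{9 + i \sqrt{3}}$ ($G{\left(a \right)} = \sqrt{i \sqrt{3} + 9} = \sqrt{9 + i \sqrt{3}}$)
$\sqrt{-76417 + G{\left(Z{\left(8,-4 \right)} \right)}} = \sqrt{-76417 + \sqrt{9 + i \sqrt{3}}}$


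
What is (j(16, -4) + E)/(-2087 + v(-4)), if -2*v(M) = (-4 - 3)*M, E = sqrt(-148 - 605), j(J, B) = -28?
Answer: 28/2101 - I*sqrt(753)/2101 ≈ 0.013327 - 0.013061*I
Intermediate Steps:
E = I*sqrt(753) (E = sqrt(-753) = I*sqrt(753) ≈ 27.441*I)
v(M) = 7*M/2 (v(M) = -(-4 - 3)*M/2 = -(-7)*M/2 = 7*M/2)
(j(16, -4) + E)/(-2087 + v(-4)) = (-28 + I*sqrt(753))/(-2087 + (7/2)*(-4)) = (-28 + I*sqrt(753))/(-2087 - 14) = (-28 + I*sqrt(753))/(-2101) = (-28 + I*sqrt(753))*(-1/2101) = 28/2101 - I*sqrt(753)/2101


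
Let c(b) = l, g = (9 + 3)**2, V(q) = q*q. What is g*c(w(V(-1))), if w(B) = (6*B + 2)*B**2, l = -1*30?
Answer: -4320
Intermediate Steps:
V(q) = q**2
g = 144 (g = 12**2 = 144)
l = -30
w(B) = B**2*(2 + 6*B) (w(B) = (2 + 6*B)*B**2 = B**2*(2 + 6*B))
c(b) = -30
g*c(w(V(-1))) = 144*(-30) = -4320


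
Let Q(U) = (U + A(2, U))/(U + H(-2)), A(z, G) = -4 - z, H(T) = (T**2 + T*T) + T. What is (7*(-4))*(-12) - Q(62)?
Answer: 5698/17 ≈ 335.18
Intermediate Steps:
H(T) = T + 2*T**2 (H(T) = (T**2 + T**2) + T = 2*T**2 + T = T + 2*T**2)
Q(U) = (-6 + U)/(6 + U) (Q(U) = (U + (-4 - 1*2))/(U - 2*(1 + 2*(-2))) = (U + (-4 - 2))/(U - 2*(1 - 4)) = (U - 6)/(U - 2*(-3)) = (-6 + U)/(U + 6) = (-6 + U)/(6 + U))
(7*(-4))*(-12) - Q(62) = (7*(-4))*(-12) - (-6 + 62)/(6 + 62) = -28*(-12) - 56/68 = 336 - 56/68 = 336 - 1*14/17 = 336 - 14/17 = 5698/17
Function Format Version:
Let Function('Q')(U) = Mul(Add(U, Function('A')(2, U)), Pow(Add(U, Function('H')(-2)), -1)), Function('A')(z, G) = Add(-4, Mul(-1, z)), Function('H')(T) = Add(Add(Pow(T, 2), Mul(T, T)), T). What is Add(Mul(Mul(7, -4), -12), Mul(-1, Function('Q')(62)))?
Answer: Rational(5698, 17) ≈ 335.18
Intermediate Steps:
Function('H')(T) = Add(T, Mul(2, Pow(T, 2))) (Function('H')(T) = Add(Add(Pow(T, 2), Pow(T, 2)), T) = Add(Mul(2, Pow(T, 2)), T) = Add(T, Mul(2, Pow(T, 2))))
Function('Q')(U) = Mul(Pow(Add(6, U), -1), Add(-6, U)) (Function('Q')(U) = Mul(Add(U, Add(-4, Mul(-1, 2))), Pow(Add(U, Mul(-2, Add(1, Mul(2, -2)))), -1)) = Mul(Add(U, Add(-4, -2)), Pow(Add(U, Mul(-2, Add(1, -4))), -1)) = Mul(Add(U, -6), Pow(Add(U, Mul(-2, -3)), -1)) = Mul(Add(-6, U), Pow(Add(U, 6), -1)) = Mul(Add(-6, U), Pow(Add(6, U), -1)) = Mul(Pow(Add(6, U), -1), Add(-6, U)))
Add(Mul(Mul(7, -4), -12), Mul(-1, Function('Q')(62))) = Add(Mul(Mul(7, -4), -12), Mul(-1, Mul(Pow(Add(6, 62), -1), Add(-6, 62)))) = Add(Mul(-28, -12), Mul(-1, Mul(Pow(68, -1), 56))) = Add(336, Mul(-1, Mul(Rational(1, 68), 56))) = Add(336, Mul(-1, Rational(14, 17))) = Add(336, Rational(-14, 17)) = Rational(5698, 17)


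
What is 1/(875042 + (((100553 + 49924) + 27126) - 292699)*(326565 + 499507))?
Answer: -1/95076707870 ≈ -1.0518e-11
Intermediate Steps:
1/(875042 + (((100553 + 49924) + 27126) - 292699)*(326565 + 499507)) = 1/(875042 + ((150477 + 27126) - 292699)*826072) = 1/(875042 + (177603 - 292699)*826072) = 1/(875042 - 115096*826072) = 1/(875042 - 95077582912) = 1/(-95076707870) = -1/95076707870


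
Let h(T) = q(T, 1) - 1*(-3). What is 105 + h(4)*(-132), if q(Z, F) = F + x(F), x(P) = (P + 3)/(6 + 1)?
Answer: -3489/7 ≈ -498.43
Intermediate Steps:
x(P) = 3/7 + P/7 (x(P) = (3 + P)/7 = (3 + P)*(⅐) = 3/7 + P/7)
q(Z, F) = 3/7 + 8*F/7 (q(Z, F) = F + (3/7 + F/7) = 3/7 + 8*F/7)
h(T) = 32/7 (h(T) = (3/7 + (8/7)*1) - 1*(-3) = (3/7 + 8/7) + 3 = 11/7 + 3 = 32/7)
105 + h(4)*(-132) = 105 + (32/7)*(-132) = 105 - 4224/7 = -3489/7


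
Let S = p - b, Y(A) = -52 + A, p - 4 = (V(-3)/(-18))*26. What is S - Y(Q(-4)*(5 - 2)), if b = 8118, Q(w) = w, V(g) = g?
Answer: -24137/3 ≈ -8045.7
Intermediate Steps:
p = 25/3 (p = 4 + (-3/(-18))*26 = 4 - 1/18*(-3)*26 = 4 + (1/6)*26 = 4 + 13/3 = 25/3 ≈ 8.3333)
S = -24329/3 (S = 25/3 - 1*8118 = 25/3 - 8118 = -24329/3 ≈ -8109.7)
S - Y(Q(-4)*(5 - 2)) = -24329/3 - (-52 - 4*(5 - 2)) = -24329/3 - (-52 - 4*3) = -24329/3 - (-52 - 12) = -24329/3 - 1*(-64) = -24329/3 + 64 = -24137/3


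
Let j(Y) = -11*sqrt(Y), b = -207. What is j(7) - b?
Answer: 207 - 11*sqrt(7) ≈ 177.90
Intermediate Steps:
j(7) - b = -11*sqrt(7) - 1*(-207) = -11*sqrt(7) + 207 = 207 - 11*sqrt(7)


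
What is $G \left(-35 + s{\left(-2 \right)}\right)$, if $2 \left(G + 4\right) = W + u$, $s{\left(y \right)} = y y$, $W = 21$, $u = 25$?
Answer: $-589$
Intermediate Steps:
$s{\left(y \right)} = y^{2}$
$G = 19$ ($G = -4 + \frac{21 + 25}{2} = -4 + \frac{1}{2} \cdot 46 = -4 + 23 = 19$)
$G \left(-35 + s{\left(-2 \right)}\right) = 19 \left(-35 + \left(-2\right)^{2}\right) = 19 \left(-35 + 4\right) = 19 \left(-31\right) = -589$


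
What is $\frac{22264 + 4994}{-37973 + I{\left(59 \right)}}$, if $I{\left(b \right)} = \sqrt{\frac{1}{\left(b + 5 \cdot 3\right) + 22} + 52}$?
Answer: $- \frac{99366531264}{138427072991} - \frac{109032 \sqrt{29958}}{138427072991} \approx -0.71796$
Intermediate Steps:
$I{\left(b \right)} = \sqrt{52 + \frac{1}{37 + b}}$ ($I{\left(b \right)} = \sqrt{\frac{1}{\left(b + 15\right) + 22} + 52} = \sqrt{\frac{1}{\left(15 + b\right) + 22} + 52} = \sqrt{\frac{1}{37 + b} + 52} = \sqrt{52 + \frac{1}{37 + b}}$)
$\frac{22264 + 4994}{-37973 + I{\left(59 \right)}} = \frac{22264 + 4994}{-37973 + \sqrt{\frac{1925 + 52 \cdot 59}{37 + 59}}} = \frac{27258}{-37973 + \sqrt{\frac{1925 + 3068}{96}}} = \frac{27258}{-37973 + \sqrt{\frac{1}{96} \cdot 4993}} = \frac{27258}{-37973 + \sqrt{\frac{4993}{96}}} = \frac{27258}{-37973 + \frac{\sqrt{29958}}{24}}$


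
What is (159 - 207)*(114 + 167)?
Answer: -13488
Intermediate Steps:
(159 - 207)*(114 + 167) = -48*281 = -13488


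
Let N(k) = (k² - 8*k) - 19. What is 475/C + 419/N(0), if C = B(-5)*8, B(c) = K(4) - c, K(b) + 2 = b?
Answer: -14439/1064 ≈ -13.570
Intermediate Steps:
K(b) = -2 + b
N(k) = -19 + k² - 8*k
B(c) = 2 - c (B(c) = (-2 + 4) - c = 2 - c)
C = 56 (C = (2 - 1*(-5))*8 = (2 + 5)*8 = 7*8 = 56)
475/C + 419/N(0) = 475/56 + 419/(-19 + 0² - 8*0) = 475*(1/56) + 419/(-19 + 0 + 0) = 475/56 + 419/(-19) = 475/56 + 419*(-1/19) = 475/56 - 419/19 = -14439/1064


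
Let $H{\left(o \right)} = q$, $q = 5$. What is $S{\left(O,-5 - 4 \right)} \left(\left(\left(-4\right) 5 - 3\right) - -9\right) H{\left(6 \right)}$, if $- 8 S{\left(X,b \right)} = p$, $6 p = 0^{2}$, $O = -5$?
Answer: $0$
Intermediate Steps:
$H{\left(o \right)} = 5$
$p = 0$ ($p = \frac{0^{2}}{6} = \frac{1}{6} \cdot 0 = 0$)
$S{\left(X,b \right)} = 0$ ($S{\left(X,b \right)} = \left(- \frac{1}{8}\right) 0 = 0$)
$S{\left(O,-5 - 4 \right)} \left(\left(\left(-4\right) 5 - 3\right) - -9\right) H{\left(6 \right)} = 0 \left(\left(\left(-4\right) 5 - 3\right) - -9\right) 5 = 0 \left(\left(-20 - 3\right) + 9\right) 5 = 0 \left(-23 + 9\right) 5 = 0 \left(-14\right) 5 = 0 \cdot 5 = 0$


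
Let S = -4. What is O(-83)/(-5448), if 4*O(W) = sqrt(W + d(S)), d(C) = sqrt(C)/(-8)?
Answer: -sqrt(-332 - I)/43584 ≈ -6.2961e-7 + 0.00041806*I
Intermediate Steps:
d(C) = -sqrt(C)/8
O(W) = sqrt(W - I/4)/4
O(-83)/(-5448) = (sqrt(-I + 4*(-83))/8)/(-5448) = (sqrt(-I - 332)/8)*(-1/5448) = (sqrt(-332 - I)/8)*(-1/5448) = -sqrt(-332 - I)/43584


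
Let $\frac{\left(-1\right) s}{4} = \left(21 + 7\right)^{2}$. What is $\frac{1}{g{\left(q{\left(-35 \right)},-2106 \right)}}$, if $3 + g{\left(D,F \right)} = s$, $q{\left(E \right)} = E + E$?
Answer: $- \frac{1}{3139} \approx -0.00031857$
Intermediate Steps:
$q{\left(E \right)} = 2 E$
$s = -3136$ ($s = - 4 \left(21 + 7\right)^{2} = - 4 \cdot 28^{2} = \left(-4\right) 784 = -3136$)
$g{\left(D,F \right)} = -3139$ ($g{\left(D,F \right)} = -3 - 3136 = -3139$)
$\frac{1}{g{\left(q{\left(-35 \right)},-2106 \right)}} = \frac{1}{-3139} = - \frac{1}{3139}$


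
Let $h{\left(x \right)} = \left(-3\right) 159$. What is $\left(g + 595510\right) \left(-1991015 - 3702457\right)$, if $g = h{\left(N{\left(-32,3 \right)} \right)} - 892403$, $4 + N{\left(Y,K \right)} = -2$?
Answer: $1693067768640$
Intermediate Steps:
$N{\left(Y,K \right)} = -6$ ($N{\left(Y,K \right)} = -4 - 2 = -6$)
$h{\left(x \right)} = -477$
$g = -892880$ ($g = -477 - 892403 = -892880$)
$\left(g + 595510\right) \left(-1991015 - 3702457\right) = \left(-892880 + 595510\right) \left(-1991015 - 3702457\right) = \left(-297370\right) \left(-5693472\right) = 1693067768640$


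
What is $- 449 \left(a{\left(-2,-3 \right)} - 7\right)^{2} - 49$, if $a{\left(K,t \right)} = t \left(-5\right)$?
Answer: $-28785$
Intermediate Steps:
$a{\left(K,t \right)} = - 5 t$
$- 449 \left(a{\left(-2,-3 \right)} - 7\right)^{2} - 49 = - 449 \left(\left(-5\right) \left(-3\right) - 7\right)^{2} - 49 = - 449 \left(15 - 7\right)^{2} - 49 = - 449 \cdot 8^{2} - 49 = \left(-449\right) 64 - 49 = -28736 - 49 = -28785$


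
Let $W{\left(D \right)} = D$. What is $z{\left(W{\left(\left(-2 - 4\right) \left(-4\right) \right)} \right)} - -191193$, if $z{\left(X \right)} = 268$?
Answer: $191461$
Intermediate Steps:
$z{\left(W{\left(\left(-2 - 4\right) \left(-4\right) \right)} \right)} - -191193 = 268 - -191193 = 268 + 191193 = 191461$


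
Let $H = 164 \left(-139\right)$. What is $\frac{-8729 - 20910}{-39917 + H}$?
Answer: $\frac{29639}{62713} \approx 0.47261$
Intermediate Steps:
$H = -22796$
$\frac{-8729 - 20910}{-39917 + H} = \frac{-8729 - 20910}{-39917 - 22796} = \frac{-8729 - 20910}{-62713} = \left(-29639\right) \left(- \frac{1}{62713}\right) = \frac{29639}{62713}$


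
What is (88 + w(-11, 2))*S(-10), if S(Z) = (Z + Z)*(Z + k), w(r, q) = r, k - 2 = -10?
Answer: 27720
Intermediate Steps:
k = -8 (k = 2 - 10 = -8)
S(Z) = 2*Z*(-8 + Z) (S(Z) = (Z + Z)*(Z - 8) = (2*Z)*(-8 + Z) = 2*Z*(-8 + Z))
(88 + w(-11, 2))*S(-10) = (88 - 11)*(2*(-10)*(-8 - 10)) = 77*(2*(-10)*(-18)) = 77*360 = 27720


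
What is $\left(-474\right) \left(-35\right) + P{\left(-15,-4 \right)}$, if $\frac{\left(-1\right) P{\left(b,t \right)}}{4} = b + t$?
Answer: $16666$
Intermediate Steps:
$P{\left(b,t \right)} = - 4 b - 4 t$ ($P{\left(b,t \right)} = - 4 \left(b + t\right) = - 4 b - 4 t$)
$\left(-474\right) \left(-35\right) + P{\left(-15,-4 \right)} = \left(-474\right) \left(-35\right) - -76 = 16590 + \left(60 + 16\right) = 16590 + 76 = 16666$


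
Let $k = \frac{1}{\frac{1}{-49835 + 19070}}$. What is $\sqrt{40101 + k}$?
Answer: $2 \sqrt{2334} \approx 96.623$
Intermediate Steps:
$k = -30765$ ($k = \frac{1}{\frac{1}{-30765}} = \frac{1}{- \frac{1}{30765}} = -30765$)
$\sqrt{40101 + k} = \sqrt{40101 - 30765} = \sqrt{9336} = 2 \sqrt{2334}$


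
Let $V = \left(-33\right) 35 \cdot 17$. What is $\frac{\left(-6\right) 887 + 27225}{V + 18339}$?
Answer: $- \frac{7301}{432} \approx -16.9$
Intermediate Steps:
$V = -19635$ ($V = \left(-1155\right) 17 = -19635$)
$\frac{\left(-6\right) 887 + 27225}{V + 18339} = \frac{\left(-6\right) 887 + 27225}{-19635 + 18339} = \frac{-5322 + 27225}{-1296} = 21903 \left(- \frac{1}{1296}\right) = - \frac{7301}{432}$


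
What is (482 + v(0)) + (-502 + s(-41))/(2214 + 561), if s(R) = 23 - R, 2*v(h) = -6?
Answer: 442929/925 ≈ 478.84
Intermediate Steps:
v(h) = -3 (v(h) = (½)*(-6) = -3)
(482 + v(0)) + (-502 + s(-41))/(2214 + 561) = (482 - 3) + (-502 + (23 - 1*(-41)))/(2214 + 561) = 479 + (-502 + (23 + 41))/2775 = 479 + (-502 + 64)*(1/2775) = 479 - 438*1/2775 = 479 - 146/925 = 442929/925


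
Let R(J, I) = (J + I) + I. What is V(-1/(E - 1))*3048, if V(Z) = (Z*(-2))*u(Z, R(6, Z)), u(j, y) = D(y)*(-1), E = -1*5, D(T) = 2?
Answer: 2032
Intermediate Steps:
R(J, I) = J + 2*I (R(J, I) = (I + J) + I = J + 2*I)
E = -5
u(j, y) = -2 (u(j, y) = 2*(-1) = -2)
V(Z) = 4*Z (V(Z) = (Z*(-2))*(-2) = -2*Z*(-2) = 4*Z)
V(-1/(E - 1))*3048 = (4*(-1/(-5 - 1)))*3048 = (4*(-1/(-6)))*3048 = (4*(-1*(-⅙)))*3048 = (4*(⅙))*3048 = (⅔)*3048 = 2032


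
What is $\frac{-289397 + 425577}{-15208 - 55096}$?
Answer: $- \frac{34045}{17576} \approx -1.937$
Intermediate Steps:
$\frac{-289397 + 425577}{-15208 - 55096} = \frac{136180}{-70304} = 136180 \left(- \frac{1}{70304}\right) = - \frac{34045}{17576}$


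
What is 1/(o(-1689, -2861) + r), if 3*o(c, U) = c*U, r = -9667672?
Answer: -1/8056929 ≈ -1.2412e-7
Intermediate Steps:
o(c, U) = U*c/3 (o(c, U) = (c*U)/3 = (U*c)/3 = U*c/3)
1/(o(-1689, -2861) + r) = 1/((1/3)*(-2861)*(-1689) - 9667672) = 1/(1610743 - 9667672) = 1/(-8056929) = -1/8056929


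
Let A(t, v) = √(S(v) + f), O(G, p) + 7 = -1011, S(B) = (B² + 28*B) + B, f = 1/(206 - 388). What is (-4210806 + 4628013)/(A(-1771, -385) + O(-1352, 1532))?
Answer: -77298444132/163666049 - 417207*√4539975258/163666049 ≈ -644.05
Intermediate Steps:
f = -1/182 (f = 1/(-182) = -1/182 ≈ -0.0054945)
S(B) = B² + 29*B
O(G, p) = -1018 (O(G, p) = -7 - 1011 = -1018)
A(t, v) = √(-1/182 + v*(29 + v)) (A(t, v) = √(v*(29 + v) - 1/182) = √(-1/182 + v*(29 + v)))
(-4210806 + 4628013)/(A(-1771, -385) + O(-1352, 1532)) = (-4210806 + 4628013)/(√182*√(-1 + 182*(-385)*(29 - 385))/182 - 1018) = 417207/(√182*√(-1 + 182*(-385)*(-356))/182 - 1018) = 417207/(√182*√(-1 + 24944920)/182 - 1018) = 417207/(√182*√24944919/182 - 1018) = 417207/(√4539975258/182 - 1018) = 417207/(-1018 + √4539975258/182)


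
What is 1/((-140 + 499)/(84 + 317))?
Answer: 401/359 ≈ 1.1170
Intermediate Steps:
1/((-140 + 499)/(84 + 317)) = 1/(359/401) = 401/359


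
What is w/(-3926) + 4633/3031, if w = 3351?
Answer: 8032277/11899706 ≈ 0.67500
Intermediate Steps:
w/(-3926) + 4633/3031 = 3351/(-3926) + 4633/3031 = 3351*(-1/3926) + 4633*(1/3031) = -3351/3926 + 4633/3031 = 8032277/11899706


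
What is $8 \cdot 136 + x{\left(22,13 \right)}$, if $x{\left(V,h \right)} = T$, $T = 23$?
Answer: $1111$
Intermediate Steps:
$x{\left(V,h \right)} = 23$
$8 \cdot 136 + x{\left(22,13 \right)} = 8 \cdot 136 + 23 = 1088 + 23 = 1111$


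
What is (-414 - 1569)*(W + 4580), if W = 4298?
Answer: -17605074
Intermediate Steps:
(-414 - 1569)*(W + 4580) = (-414 - 1569)*(4298 + 4580) = -1983*8878 = -17605074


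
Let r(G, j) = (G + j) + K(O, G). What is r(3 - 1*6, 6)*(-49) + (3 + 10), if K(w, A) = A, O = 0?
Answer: 13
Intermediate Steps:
r(G, j) = j + 2*G (r(G, j) = (G + j) + G = j + 2*G)
r(3 - 1*6, 6)*(-49) + (3 + 10) = (6 + 2*(3 - 1*6))*(-49) + (3 + 10) = (6 + 2*(3 - 6))*(-49) + 13 = (6 + 2*(-3))*(-49) + 13 = (6 - 6)*(-49) + 13 = 0*(-49) + 13 = 0 + 13 = 13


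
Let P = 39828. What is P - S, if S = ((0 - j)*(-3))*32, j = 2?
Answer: 39636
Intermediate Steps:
S = 192 (S = ((0 - 1*2)*(-3))*32 = ((0 - 2)*(-3))*32 = -2*(-3)*32 = 6*32 = 192)
P - S = 39828 - 1*192 = 39828 - 192 = 39636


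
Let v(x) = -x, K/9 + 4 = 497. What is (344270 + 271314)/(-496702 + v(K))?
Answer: -615584/501139 ≈ -1.2284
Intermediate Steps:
K = 4437 (K = -36 + 9*497 = -36 + 4473 = 4437)
(344270 + 271314)/(-496702 + v(K)) = (344270 + 271314)/(-496702 - 1*4437) = 615584/(-496702 - 4437) = 615584/(-501139) = 615584*(-1/501139) = -615584/501139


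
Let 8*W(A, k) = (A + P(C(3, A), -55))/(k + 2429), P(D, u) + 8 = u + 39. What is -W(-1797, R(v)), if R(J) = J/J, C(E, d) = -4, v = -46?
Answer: 607/6480 ≈ 0.093673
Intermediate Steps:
R(J) = 1
P(D, u) = 31 + u (P(D, u) = -8 + (u + 39) = -8 + (39 + u) = 31 + u)
W(A, k) = (-24 + A)/(8*(2429 + k)) (W(A, k) = ((A + (31 - 55))/(k + 2429))/8 = ((A - 24)/(2429 + k))/8 = ((-24 + A)/(2429 + k))/8 = (-24 + A)/(8*(2429 + k)))
-W(-1797, R(v)) = -(-24 - 1797)/(8*(2429 + 1)) = -(-1821)/(8*2430) = -1*(-607/6480) = 607/6480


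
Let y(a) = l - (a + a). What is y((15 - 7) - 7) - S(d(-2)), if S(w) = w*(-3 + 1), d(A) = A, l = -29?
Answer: -35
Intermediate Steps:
S(w) = -2*w (S(w) = w*(-2) = -2*w)
y(a) = -29 - 2*a (y(a) = -29 - (a + a) = -29 - 2*a)
y((15 - 7) - 7) - S(d(-2)) = (-29 - 2*((15 - 7) - 7)) - (-2)*(-2) = (-29 - 2*(8 - 7)) - 1*4 = (-29 - 2*1) - 4 = (-29 - 2) - 4 = -31 - 4 = -35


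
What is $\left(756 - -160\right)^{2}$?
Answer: $839056$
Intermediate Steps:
$\left(756 - -160\right)^{2} = \left(756 + 160\right)^{2} = 916^{2} = 839056$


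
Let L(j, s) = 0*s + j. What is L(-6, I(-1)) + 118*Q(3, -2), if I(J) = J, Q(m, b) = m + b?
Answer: 112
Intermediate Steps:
Q(m, b) = b + m
L(j, s) = j (L(j, s) = 0 + j = j)
L(-6, I(-1)) + 118*Q(3, -2) = -6 + 118*(-2 + 3) = -6 + 118*1 = -6 + 118 = 112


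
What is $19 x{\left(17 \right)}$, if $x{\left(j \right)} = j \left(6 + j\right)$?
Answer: $7429$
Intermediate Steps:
$19 x{\left(17 \right)} = 19 \cdot 17 \left(6 + 17\right) = 19 \cdot 17 \cdot 23 = 19 \cdot 391 = 7429$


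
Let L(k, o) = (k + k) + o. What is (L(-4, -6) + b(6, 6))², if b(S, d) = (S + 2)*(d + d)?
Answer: 6724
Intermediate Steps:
L(k, o) = o + 2*k (L(k, o) = 2*k + o = o + 2*k)
b(S, d) = 2*d*(2 + S) (b(S, d) = (2 + S)*(2*d) = 2*d*(2 + S))
(L(-4, -6) + b(6, 6))² = ((-6 + 2*(-4)) + 2*6*(2 + 6))² = ((-6 - 8) + 2*6*8)² = (-14 + 96)² = 82² = 6724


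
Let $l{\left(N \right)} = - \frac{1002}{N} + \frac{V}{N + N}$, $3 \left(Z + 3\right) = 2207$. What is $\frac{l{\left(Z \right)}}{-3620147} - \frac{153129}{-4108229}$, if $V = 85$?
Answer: $\frac{2436944008951701}{65379039142958548} \approx 0.037274$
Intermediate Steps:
$Z = \frac{2198}{3}$ ($Z = -3 + \frac{1}{3} \cdot 2207 = -3 + \frac{2207}{3} = \frac{2198}{3} \approx 732.67$)
$l{\left(N \right)} = - \frac{1919}{2 N}$ ($l{\left(N \right)} = - \frac{1002}{N} + \frac{85}{N + N} = - \frac{1002}{N} + \frac{85}{2 N} = - \frac{1919}{2 N}$)
$\frac{l{\left(Z \right)}}{-3620147} - \frac{153129}{-4108229} = \frac{\left(- \frac{1919}{2}\right) \frac{1}{\frac{2198}{3}}}{-3620147} - \frac{153129}{-4108229} = \left(- \frac{1919}{2}\right) \frac{3}{2198} \left(- \frac{1}{3620147}\right) - - \frac{153129}{4108229} = \left(- \frac{5757}{4396}\right) \left(- \frac{1}{3620147}\right) + \frac{153129}{4108229} = \frac{5757}{15914166212} + \frac{153129}{4108229} = \frac{2436944008951701}{65379039142958548}$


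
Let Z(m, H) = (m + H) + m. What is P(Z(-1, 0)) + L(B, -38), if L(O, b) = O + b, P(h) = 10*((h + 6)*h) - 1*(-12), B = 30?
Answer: -76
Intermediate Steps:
Z(m, H) = H + 2*m (Z(m, H) = (H + m) + m = H + 2*m)
P(h) = 12 + 10*h*(6 + h) (P(h) = 10*((6 + h)*h) + 12 = 10*(h*(6 + h)) + 12 = 10*h*(6 + h) + 12 = 12 + 10*h*(6 + h))
P(Z(-1, 0)) + L(B, -38) = (12 + 10*(0 + 2*(-1))² + 60*(0 + 2*(-1))) + (30 - 38) = (12 + 10*(0 - 2)² + 60*(0 - 2)) - 8 = (12 + 10*(-2)² + 60*(-2)) - 8 = (12 + 10*4 - 120) - 8 = (12 + 40 - 120) - 8 = -68 - 8 = -76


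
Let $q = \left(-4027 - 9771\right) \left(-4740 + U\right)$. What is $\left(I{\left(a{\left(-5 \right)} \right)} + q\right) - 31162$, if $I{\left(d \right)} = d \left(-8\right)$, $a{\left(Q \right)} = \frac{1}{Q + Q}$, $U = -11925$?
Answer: $\frac{1149562544}{5} \approx 2.2991 \cdot 10^{8}$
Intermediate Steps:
$a{\left(Q \right)} = \frac{1}{2 Q}$
$I{\left(d \right)} = - 8 d$
$q = 229943670$ ($q = \left(-4027 - 9771\right) \left(-4740 - 11925\right) = \left(-13798\right) \left(-16665\right) = 229943670$)
$\left(I{\left(a{\left(-5 \right)} \right)} + q\right) - 31162 = \left(- 8 \frac{1}{2 \left(-5\right)} + 229943670\right) - 31162 = \left(- 8 \cdot \frac{1}{2} \left(- \frac{1}{5}\right) + 229943670\right) - 31162 = \left(\left(-8\right) \left(- \frac{1}{10}\right) + 229943670\right) - 31162 = \left(\frac{4}{5} + 229943670\right) - 31162 = \frac{1149718354}{5} - 31162 = \frac{1149562544}{5}$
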